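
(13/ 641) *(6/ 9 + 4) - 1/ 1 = -1741/ 1923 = -0.91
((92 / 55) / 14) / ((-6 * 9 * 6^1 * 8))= -23 / 498960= -0.00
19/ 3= 6.33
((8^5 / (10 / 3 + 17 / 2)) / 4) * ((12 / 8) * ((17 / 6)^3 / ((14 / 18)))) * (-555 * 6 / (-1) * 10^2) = 5025881088000 / 497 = 10112436796.78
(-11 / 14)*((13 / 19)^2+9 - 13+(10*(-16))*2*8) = 1454255 / 722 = 2014.20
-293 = -293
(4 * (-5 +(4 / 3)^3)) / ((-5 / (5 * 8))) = 2272 / 27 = 84.15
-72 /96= -3 /4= -0.75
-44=-44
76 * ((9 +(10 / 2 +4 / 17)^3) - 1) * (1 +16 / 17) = 1866636684 / 83521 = 22349.31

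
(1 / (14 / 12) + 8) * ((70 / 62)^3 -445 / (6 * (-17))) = 17630245 / 343077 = 51.39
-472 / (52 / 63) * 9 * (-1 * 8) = 535248 / 13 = 41172.92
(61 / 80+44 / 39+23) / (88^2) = 77659 / 24161280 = 0.00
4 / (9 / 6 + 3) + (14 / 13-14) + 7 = -589 / 117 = -5.03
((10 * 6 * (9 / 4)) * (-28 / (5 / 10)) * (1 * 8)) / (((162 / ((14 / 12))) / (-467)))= 1830640 / 9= 203404.44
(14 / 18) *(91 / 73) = 637 / 657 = 0.97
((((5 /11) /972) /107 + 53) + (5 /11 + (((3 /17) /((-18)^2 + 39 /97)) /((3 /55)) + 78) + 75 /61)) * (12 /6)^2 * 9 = 150111606274787 /31423921677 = 4776.99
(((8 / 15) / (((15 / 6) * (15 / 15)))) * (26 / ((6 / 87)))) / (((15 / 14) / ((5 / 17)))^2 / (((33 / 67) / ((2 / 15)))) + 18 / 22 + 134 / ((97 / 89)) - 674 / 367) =231482355104 / 361276289805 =0.64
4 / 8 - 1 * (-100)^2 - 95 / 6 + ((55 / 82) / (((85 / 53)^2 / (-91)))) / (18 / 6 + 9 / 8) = -1781097746 / 177735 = -10021.09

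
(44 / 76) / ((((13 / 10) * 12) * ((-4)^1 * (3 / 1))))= -55 / 17784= -0.00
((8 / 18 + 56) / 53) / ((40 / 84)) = 1778 / 795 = 2.24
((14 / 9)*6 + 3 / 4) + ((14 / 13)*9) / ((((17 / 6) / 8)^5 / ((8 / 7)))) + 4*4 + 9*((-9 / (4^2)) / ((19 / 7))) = 33870580469771 / 16833824592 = 2012.05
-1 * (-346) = 346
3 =3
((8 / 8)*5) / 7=5 / 7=0.71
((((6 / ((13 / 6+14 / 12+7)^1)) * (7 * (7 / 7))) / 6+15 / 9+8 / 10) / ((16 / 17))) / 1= 12427 / 3720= 3.34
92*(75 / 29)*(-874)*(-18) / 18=6030600 / 29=207951.72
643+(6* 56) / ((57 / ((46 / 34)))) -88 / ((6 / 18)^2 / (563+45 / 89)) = -12810970447 / 28747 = -445645.47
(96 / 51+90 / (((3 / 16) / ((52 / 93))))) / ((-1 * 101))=-142432 / 53227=-2.68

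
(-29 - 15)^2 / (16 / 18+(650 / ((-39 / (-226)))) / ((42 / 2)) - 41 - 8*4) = 121968 / 6757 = 18.05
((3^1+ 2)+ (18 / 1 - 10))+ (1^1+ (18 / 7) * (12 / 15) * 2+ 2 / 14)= 639 / 35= 18.26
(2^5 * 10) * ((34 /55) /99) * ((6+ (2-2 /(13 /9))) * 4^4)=47906816 /14157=3383.97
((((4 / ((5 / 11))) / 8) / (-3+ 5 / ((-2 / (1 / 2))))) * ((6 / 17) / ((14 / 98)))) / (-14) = 66 / 1445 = 0.05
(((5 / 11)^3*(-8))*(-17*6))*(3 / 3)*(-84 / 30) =-285600 / 1331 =-214.58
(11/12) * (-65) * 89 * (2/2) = -63635/12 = -5302.92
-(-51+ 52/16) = 191/4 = 47.75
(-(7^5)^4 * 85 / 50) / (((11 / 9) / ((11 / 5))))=-12208216743534636153 / 50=-244164334870692723.06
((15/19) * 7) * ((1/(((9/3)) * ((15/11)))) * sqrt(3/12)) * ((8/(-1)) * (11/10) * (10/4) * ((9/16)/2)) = -2541/608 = -4.18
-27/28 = -0.96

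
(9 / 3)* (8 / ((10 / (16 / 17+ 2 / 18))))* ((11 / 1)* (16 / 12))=28336 / 765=37.04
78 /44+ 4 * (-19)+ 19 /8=-6323 /88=-71.85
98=98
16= 16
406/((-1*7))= -58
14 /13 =1.08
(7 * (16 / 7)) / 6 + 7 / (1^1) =29 / 3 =9.67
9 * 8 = 72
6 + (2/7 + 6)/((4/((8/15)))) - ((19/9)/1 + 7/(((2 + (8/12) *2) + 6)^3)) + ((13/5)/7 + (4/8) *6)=1141633/141120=8.09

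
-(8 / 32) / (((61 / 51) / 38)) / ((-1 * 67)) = 969 / 8174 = 0.12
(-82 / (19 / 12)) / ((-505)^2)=-984 / 4845475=-0.00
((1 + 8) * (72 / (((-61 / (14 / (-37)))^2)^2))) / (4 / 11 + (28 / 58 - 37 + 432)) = 0.00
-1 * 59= -59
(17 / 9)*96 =544 / 3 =181.33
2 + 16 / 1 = 18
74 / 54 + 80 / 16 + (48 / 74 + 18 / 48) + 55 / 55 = 67085 / 7992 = 8.39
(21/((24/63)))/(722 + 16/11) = 4851/63664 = 0.08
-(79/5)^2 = -6241/25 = -249.64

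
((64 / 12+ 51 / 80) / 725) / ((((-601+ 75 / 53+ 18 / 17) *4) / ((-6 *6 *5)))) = 3873399 / 6255555200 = 0.00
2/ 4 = 1/ 2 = 0.50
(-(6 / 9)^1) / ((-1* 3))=2 / 9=0.22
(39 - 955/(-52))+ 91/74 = 112737/1924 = 58.60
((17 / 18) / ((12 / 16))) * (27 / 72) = 17 / 36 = 0.47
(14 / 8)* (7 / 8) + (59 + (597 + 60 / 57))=400419 / 608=658.58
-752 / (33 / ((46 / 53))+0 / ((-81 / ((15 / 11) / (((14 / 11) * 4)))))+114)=-34592 / 6993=-4.95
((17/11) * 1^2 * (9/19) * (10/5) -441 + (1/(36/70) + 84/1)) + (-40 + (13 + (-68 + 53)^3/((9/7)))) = -11307035/3762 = -3005.59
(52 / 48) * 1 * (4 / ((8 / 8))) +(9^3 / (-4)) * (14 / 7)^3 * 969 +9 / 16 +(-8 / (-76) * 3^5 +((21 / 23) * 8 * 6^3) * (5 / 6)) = -29606716633 / 20976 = -1411456.74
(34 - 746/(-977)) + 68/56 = 492105/13678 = 35.98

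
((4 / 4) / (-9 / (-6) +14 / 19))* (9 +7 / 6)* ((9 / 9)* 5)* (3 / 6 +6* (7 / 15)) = 12749 / 170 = 74.99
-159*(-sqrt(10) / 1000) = 159*sqrt(10) / 1000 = 0.50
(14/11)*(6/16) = 21/44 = 0.48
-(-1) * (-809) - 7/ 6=-4861/ 6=-810.17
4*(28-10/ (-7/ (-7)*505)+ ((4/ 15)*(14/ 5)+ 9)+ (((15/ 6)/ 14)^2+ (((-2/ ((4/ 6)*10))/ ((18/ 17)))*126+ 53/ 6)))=43.57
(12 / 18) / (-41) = -2 / 123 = -0.02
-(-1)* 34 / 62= 17 / 31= 0.55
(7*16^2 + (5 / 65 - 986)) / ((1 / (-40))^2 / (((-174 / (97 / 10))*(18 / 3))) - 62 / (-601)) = 105199770816000 / 13462666139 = 7814.19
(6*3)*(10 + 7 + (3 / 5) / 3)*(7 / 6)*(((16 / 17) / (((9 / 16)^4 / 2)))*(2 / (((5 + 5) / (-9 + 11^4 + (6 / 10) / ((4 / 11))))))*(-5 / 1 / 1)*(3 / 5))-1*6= -92373864272798 / 1549125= -59629703.40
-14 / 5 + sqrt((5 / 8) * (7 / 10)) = -14 / 5 + sqrt(7) / 4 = -2.14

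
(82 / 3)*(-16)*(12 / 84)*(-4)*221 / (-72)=-144976 / 189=-767.07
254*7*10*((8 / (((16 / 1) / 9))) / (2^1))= 40005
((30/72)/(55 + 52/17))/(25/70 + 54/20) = 425/181044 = 0.00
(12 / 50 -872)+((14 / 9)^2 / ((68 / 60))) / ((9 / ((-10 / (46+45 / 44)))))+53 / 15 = -185529959521 / 213675975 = -868.28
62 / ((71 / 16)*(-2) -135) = -496 / 1151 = -0.43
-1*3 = -3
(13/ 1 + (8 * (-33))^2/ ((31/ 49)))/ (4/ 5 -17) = -17077535/ 2511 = -6801.09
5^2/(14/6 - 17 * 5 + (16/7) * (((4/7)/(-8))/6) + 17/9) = -2205/7127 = -0.31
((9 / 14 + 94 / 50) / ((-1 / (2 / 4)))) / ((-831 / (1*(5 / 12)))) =883 / 1396080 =0.00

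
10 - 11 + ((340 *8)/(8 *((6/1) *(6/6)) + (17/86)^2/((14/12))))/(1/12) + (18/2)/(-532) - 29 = 28642743635/44099076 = 649.51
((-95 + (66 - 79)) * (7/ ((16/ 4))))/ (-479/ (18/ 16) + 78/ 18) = 1701/ 3793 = 0.45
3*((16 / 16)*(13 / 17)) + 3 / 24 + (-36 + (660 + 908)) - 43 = 202833 / 136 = 1491.42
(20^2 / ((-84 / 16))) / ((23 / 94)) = -150400 / 483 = -311.39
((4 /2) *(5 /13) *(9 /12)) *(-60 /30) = -1.15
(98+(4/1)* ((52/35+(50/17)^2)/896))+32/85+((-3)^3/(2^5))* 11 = 89.14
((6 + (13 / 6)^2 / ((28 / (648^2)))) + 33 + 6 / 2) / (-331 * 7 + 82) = -164366 / 5215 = -31.52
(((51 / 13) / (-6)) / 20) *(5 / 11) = -17 / 1144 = -0.01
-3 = -3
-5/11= -0.45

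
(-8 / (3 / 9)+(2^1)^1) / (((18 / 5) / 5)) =-275 / 9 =-30.56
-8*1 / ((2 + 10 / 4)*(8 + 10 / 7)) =-56 / 297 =-0.19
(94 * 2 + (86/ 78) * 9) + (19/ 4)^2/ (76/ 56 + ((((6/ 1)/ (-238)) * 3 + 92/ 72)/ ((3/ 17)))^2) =70405794041/ 354876028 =198.40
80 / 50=8 / 5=1.60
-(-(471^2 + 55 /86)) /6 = 36973.61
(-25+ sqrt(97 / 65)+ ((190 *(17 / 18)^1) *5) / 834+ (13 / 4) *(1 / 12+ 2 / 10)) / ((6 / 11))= -75971819 / 1801440+ 11 *sqrt(6305) / 390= -39.93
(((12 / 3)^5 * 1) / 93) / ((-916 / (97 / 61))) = -24832 / 1299117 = -0.02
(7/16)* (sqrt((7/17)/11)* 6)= 21* sqrt(1309)/1496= 0.51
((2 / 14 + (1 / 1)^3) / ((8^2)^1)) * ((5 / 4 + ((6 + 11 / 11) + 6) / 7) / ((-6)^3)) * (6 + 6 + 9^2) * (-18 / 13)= 2697 / 81536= 0.03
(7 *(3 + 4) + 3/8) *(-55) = -21725/8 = -2715.62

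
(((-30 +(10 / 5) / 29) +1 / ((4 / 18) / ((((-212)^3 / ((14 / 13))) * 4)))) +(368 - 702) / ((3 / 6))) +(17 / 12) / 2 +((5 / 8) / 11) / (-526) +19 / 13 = -58361488922540107 / 366462096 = -159256549.48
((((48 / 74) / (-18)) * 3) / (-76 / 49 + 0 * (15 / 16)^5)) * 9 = 441 / 703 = 0.63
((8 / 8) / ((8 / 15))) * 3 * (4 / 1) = 45 / 2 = 22.50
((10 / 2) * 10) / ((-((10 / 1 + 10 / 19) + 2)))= -475 / 119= -3.99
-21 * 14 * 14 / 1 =-4116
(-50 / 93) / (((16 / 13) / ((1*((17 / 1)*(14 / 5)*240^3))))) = -8910720000 / 31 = -287442580.65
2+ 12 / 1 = 14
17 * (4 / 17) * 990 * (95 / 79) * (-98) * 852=-397610065.82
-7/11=-0.64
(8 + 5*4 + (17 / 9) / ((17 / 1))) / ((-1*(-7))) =253 / 63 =4.02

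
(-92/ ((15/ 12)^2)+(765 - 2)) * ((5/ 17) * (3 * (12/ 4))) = 158427/ 85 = 1863.85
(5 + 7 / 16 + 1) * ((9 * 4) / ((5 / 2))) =927 / 10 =92.70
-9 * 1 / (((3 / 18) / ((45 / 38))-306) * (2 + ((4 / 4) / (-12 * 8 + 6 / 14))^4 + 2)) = 48675536239203 / 6616828223458987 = 0.01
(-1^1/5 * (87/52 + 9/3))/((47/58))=-7047/6110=-1.15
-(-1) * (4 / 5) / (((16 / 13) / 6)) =39 / 10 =3.90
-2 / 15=-0.13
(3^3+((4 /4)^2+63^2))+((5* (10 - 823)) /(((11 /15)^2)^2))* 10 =-1999386173 /14641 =-136560.77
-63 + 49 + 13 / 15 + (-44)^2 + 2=28873 / 15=1924.87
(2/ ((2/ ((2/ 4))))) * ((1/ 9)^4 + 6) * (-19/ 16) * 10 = -3739865/ 104976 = -35.63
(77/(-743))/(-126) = 0.00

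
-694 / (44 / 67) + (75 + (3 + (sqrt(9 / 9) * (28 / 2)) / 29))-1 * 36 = -647117 / 638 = -1014.29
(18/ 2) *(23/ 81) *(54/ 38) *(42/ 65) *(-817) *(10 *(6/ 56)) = -26703/ 13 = -2054.08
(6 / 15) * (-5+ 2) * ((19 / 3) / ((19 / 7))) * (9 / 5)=-126 / 25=-5.04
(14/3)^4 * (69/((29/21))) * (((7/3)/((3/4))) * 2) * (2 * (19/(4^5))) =51412613/9396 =5471.76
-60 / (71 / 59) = -3540 / 71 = -49.86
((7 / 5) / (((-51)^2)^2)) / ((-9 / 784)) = -5488 / 304434045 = -0.00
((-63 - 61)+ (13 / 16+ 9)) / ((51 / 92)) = -14007 / 68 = -205.99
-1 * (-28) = 28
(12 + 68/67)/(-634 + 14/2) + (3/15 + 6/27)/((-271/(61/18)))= -80033717/3073798530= -0.03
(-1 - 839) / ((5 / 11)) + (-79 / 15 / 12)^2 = -59868959 / 32400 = -1847.81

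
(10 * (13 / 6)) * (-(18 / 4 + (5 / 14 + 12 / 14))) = -123.81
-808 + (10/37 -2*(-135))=-537.73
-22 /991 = -0.02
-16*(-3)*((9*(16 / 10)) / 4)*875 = 151200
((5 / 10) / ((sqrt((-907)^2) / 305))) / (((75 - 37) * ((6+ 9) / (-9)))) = -183 / 68932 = -0.00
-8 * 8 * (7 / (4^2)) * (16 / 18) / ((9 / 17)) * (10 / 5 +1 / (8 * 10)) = -38318 / 405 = -94.61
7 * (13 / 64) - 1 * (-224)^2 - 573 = -3247845 / 64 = -50747.58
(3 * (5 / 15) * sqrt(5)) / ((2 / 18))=9 * sqrt(5)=20.12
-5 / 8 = -0.62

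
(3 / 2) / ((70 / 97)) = 291 / 140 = 2.08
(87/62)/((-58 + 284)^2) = 87/3166712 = 0.00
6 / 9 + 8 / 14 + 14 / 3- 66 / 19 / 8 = 8731 / 1596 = 5.47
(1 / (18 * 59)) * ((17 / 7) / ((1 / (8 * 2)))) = 136 / 3717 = 0.04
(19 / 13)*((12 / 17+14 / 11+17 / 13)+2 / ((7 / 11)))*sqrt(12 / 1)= 4157390*sqrt(3) / 221221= 32.55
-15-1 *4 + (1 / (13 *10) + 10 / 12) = -3541 / 195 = -18.16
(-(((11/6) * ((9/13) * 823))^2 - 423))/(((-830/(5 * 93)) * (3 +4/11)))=754283815659/4151992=181667.94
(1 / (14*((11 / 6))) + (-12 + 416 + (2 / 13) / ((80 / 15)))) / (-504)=-3235775 / 4036032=-0.80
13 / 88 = 0.15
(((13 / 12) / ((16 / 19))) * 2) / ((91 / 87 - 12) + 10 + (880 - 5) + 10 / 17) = 121771 / 41394688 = 0.00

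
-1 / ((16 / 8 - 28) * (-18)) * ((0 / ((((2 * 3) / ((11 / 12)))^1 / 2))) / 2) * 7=0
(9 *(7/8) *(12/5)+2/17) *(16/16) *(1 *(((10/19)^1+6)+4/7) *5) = 674.91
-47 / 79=-0.59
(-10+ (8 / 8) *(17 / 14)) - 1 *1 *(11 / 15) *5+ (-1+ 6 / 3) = -481 / 42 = -11.45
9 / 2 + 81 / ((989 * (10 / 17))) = 22941 / 4945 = 4.64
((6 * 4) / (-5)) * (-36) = 864 / 5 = 172.80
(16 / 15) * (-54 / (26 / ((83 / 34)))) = -5976 / 1105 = -5.41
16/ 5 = 3.20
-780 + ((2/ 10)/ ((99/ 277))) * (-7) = -388039/ 495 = -783.92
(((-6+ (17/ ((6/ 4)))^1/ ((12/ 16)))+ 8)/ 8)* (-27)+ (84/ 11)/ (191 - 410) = -185605/ 3212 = -57.78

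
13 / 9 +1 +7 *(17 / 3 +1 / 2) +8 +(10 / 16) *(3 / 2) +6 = 8719 / 144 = 60.55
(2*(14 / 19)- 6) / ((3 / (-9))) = 258 / 19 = 13.58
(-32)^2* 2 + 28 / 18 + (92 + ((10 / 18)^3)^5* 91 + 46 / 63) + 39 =3143771135650461206 / 1441237924662543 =2181.30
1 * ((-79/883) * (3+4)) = -553/883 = -0.63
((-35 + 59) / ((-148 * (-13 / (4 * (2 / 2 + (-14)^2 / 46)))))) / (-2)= -1452 / 11063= -0.13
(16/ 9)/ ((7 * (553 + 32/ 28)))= 16/ 34911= 0.00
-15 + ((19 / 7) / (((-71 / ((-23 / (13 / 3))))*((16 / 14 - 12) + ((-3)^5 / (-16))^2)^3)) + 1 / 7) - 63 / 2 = -36606764043433387504045 / 789668253958870160966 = -46.36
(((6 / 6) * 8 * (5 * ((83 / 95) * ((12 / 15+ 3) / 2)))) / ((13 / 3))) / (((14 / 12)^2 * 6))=5976 / 3185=1.88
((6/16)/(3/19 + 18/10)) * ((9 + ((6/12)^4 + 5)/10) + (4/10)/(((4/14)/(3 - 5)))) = 20387/15872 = 1.28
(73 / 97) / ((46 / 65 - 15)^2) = 308425 / 83714977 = 0.00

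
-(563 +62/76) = -21425/38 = -563.82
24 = 24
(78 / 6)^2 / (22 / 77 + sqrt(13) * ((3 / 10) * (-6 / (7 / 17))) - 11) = 739375 / 54564 - 100555 * sqrt(13) / 18188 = -6.38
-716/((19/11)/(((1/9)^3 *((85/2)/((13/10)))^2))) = -1422602500/2340819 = -607.74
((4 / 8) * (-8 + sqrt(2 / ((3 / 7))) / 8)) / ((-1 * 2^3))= 0.48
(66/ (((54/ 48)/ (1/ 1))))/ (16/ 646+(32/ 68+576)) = 0.10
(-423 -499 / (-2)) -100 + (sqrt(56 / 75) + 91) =-365 / 2 + 2* sqrt(42) / 15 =-181.64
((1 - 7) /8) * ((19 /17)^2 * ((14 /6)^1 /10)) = -2527 /11560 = -0.22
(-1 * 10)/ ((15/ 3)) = -2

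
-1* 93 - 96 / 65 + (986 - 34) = 55739 / 65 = 857.52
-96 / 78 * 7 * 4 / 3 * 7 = -3136 / 39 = -80.41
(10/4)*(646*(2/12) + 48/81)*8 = 58460/27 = 2165.19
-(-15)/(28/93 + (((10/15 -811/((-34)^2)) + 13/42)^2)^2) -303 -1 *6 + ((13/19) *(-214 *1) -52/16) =-409.77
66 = 66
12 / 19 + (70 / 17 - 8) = -1050 / 323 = -3.25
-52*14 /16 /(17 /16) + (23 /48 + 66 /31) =-1017287 /25296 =-40.22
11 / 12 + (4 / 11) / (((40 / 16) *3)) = 637 / 660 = 0.97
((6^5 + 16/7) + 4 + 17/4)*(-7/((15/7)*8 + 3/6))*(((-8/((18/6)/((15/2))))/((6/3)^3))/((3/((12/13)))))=586985/247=2376.46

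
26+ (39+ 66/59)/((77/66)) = 24940/413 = 60.39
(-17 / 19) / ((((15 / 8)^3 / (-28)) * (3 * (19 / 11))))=2680832 / 3655125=0.73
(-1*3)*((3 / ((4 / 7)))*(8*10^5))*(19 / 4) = -59850000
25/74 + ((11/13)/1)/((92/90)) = 12895/11063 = 1.17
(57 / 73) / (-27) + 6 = 3923 / 657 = 5.97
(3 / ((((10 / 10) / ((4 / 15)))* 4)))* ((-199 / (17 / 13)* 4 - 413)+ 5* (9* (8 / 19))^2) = -5829569 / 30685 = -189.98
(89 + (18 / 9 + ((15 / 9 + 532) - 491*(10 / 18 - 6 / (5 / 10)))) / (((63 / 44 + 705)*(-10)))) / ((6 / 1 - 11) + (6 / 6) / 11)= -1355956217 / 75531690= -17.95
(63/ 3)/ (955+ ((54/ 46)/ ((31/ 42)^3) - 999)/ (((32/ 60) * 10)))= 230224848/ 8422226747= 0.03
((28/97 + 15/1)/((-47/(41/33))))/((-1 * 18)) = 60803/2708046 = 0.02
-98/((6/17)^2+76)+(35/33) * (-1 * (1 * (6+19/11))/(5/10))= -6417313/363000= -17.68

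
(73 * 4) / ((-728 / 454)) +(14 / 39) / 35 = -248551 / 1365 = -182.09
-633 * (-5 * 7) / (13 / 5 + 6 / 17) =1883175 / 251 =7502.69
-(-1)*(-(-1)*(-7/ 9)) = -7/ 9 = -0.78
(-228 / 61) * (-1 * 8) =1824 / 61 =29.90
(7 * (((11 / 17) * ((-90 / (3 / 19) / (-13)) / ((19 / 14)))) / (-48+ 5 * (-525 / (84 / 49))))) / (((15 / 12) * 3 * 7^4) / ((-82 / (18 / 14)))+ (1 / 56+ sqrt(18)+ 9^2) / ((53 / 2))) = 216855726151680 * sqrt(2) / 394356697005590324473+ 264570298270481280 / 394356697005590324473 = 0.00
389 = 389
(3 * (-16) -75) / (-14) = 123 / 14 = 8.79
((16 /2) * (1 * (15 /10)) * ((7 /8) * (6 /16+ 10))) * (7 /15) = 4067 /80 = 50.84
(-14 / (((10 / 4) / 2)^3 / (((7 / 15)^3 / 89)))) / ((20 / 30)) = -153664 / 12515625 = -0.01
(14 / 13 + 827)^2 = 115885225 / 169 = 685711.39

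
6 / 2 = 3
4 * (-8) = -32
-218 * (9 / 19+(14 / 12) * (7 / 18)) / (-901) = 207427 / 924426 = 0.22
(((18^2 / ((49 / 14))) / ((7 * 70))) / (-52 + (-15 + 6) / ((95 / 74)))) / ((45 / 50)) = -3420 / 961429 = -0.00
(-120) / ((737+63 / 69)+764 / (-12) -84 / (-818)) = -677304 / 3806161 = -0.18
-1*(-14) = 14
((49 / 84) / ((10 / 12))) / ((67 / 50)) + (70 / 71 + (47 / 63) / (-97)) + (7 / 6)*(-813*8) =-220539742030 / 29070027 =-7586.50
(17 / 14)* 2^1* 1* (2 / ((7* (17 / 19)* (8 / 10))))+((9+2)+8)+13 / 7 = 2139 / 98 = 21.83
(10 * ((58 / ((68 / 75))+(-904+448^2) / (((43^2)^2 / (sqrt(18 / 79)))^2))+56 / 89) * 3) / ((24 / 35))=31587328232955391897175 / 11176444116646517816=2826.24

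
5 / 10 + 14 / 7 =2.50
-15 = -15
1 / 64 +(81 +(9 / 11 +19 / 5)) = 301431 / 3520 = 85.63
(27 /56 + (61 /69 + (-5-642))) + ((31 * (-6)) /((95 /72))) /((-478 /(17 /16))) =-56615331517 /87732120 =-645.32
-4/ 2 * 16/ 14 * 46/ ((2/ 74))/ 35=-27232/ 245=-111.15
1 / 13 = 0.08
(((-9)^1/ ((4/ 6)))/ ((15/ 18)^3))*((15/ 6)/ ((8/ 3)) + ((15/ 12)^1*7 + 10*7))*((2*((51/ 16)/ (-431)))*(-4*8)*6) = -11376774/ 2155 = -5279.25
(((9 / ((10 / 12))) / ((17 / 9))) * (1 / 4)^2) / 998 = 243 / 678640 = 0.00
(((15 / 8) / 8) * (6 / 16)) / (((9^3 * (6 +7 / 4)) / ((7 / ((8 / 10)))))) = 175 / 1285632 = 0.00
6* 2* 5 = 60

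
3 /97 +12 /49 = 1311 /4753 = 0.28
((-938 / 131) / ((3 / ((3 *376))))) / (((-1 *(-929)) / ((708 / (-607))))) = 249703104 / 73871293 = 3.38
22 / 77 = 2 / 7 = 0.29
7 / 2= 3.50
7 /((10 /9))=6.30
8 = 8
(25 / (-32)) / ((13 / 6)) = -75 / 208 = -0.36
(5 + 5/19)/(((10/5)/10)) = 500/19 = 26.32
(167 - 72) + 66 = 161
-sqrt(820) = -2 * sqrt(205) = -28.64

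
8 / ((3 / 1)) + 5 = 23 / 3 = 7.67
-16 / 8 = -2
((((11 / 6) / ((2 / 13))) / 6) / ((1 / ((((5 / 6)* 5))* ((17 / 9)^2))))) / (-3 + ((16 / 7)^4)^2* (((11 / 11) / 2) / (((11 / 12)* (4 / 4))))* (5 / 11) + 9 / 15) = 3603409205270875 / 22250524120353216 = 0.16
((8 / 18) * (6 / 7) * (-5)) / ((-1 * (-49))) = -40 / 1029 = -0.04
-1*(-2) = 2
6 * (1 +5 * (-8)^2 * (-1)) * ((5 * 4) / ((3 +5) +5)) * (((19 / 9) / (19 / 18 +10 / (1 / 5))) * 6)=-8727840 / 11947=-730.55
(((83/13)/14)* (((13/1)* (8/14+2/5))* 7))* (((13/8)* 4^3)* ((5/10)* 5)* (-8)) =-586976/7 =-83853.71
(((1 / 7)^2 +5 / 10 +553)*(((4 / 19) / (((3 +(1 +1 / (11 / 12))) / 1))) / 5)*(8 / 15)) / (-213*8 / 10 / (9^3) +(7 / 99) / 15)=-11192742 / 1049923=-10.66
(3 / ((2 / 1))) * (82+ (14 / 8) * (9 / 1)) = 1173 / 8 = 146.62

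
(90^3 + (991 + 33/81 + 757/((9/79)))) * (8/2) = 79556708/27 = 2946544.74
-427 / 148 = -2.89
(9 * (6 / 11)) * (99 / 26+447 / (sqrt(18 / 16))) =243 / 13+16092 * sqrt(2) / 11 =2087.56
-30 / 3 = -10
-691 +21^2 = -250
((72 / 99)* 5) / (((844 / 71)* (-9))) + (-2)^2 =82846 / 20889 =3.97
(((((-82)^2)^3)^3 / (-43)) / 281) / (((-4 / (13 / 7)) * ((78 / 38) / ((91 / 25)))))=1734947369712376265835758064218079232 / 906225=1914477496992883959100398000000.00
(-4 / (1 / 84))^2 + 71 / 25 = 2822471 / 25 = 112898.84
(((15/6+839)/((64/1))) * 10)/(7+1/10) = 42075/2272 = 18.52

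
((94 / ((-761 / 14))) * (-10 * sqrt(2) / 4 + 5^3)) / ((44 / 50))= -2056250 / 8371 + 41125 * sqrt(2) / 8371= -238.69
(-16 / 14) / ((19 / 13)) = -104 / 133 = -0.78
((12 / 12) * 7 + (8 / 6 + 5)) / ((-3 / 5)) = -200 / 9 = -22.22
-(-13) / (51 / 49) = 637 / 51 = 12.49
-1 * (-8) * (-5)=-40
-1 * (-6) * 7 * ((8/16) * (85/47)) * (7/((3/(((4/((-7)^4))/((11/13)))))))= 4420/25333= 0.17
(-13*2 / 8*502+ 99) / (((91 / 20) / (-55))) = 1685750 / 91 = 18524.73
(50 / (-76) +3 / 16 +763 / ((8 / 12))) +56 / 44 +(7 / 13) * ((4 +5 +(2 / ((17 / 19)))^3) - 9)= 245895752055 / 213577936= 1151.32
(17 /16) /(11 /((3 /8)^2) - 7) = 0.01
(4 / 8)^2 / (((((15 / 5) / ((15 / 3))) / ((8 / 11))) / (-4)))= -40 / 33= -1.21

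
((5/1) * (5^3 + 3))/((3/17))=10880/3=3626.67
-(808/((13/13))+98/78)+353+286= -6640/39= -170.26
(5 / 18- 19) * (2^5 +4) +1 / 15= -10109 / 15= -673.93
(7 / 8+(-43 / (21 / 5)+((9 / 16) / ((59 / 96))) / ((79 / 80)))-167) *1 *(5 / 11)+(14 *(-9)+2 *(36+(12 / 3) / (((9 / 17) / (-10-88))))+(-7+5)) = -41774731567 / 25840584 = -1616.63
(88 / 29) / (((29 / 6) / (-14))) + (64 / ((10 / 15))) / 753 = -1828480 / 211091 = -8.66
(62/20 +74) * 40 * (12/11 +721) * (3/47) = 1563588/11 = 142144.36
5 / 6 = 0.83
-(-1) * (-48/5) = -48/5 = -9.60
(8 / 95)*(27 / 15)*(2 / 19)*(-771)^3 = -65997217584 / 9025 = -7312711.09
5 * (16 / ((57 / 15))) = 400 / 19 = 21.05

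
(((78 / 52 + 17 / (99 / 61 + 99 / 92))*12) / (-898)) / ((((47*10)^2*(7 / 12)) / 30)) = -27794 / 1145576355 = -0.00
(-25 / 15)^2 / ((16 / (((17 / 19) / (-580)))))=-85 / 317376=-0.00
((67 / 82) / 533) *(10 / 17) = 335 / 371501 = 0.00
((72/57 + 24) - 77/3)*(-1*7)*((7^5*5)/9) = 13529635/513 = 26373.56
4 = 4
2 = 2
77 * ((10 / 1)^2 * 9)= 69300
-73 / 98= -0.74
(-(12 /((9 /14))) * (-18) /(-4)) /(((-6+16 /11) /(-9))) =-4158 /25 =-166.32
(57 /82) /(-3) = -19 /82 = -0.23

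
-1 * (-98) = 98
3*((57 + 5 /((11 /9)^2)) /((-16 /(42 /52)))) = -230013 /25168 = -9.14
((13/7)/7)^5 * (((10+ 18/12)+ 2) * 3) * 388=5834498202/282475249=20.65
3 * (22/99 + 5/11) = 67/33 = 2.03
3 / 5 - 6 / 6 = -2 / 5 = -0.40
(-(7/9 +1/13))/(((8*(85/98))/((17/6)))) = -245/702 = -0.35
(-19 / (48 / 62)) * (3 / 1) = -589 / 8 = -73.62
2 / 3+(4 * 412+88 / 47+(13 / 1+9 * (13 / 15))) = 1178294 / 705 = 1671.34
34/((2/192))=3264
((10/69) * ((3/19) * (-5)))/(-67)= 50/29279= 0.00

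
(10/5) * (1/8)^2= 1/32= 0.03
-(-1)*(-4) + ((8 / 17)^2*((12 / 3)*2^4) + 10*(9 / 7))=46590 / 2023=23.03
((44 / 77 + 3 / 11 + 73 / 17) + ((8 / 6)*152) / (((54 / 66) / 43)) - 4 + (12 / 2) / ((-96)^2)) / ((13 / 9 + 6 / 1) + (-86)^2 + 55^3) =192761707013 / 3144627999744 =0.06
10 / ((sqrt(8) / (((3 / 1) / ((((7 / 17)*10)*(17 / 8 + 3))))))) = 102*sqrt(2) / 287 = 0.50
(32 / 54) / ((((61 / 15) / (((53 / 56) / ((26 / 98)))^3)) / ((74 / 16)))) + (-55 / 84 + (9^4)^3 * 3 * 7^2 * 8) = 717889897398147177858181 / 2161426176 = 332137134901685.94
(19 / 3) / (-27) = -19 / 81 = -0.23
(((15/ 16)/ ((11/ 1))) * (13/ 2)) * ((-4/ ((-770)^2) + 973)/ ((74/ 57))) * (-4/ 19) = -4218520527/ 48262060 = -87.41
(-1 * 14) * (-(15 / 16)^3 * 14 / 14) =23625 / 2048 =11.54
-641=-641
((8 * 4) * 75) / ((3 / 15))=12000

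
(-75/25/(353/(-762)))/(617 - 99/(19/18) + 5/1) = 21717/1771354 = 0.01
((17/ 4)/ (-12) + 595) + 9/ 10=595.55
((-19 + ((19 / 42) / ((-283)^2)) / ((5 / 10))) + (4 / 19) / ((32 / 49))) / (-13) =1.44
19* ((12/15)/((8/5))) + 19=57/2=28.50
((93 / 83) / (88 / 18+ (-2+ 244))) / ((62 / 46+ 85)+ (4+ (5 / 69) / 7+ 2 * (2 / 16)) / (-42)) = 33958764 / 645341338301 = 0.00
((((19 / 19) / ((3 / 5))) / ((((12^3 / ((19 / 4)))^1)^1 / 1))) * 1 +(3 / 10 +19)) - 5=1483099 / 103680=14.30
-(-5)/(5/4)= 4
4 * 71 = 284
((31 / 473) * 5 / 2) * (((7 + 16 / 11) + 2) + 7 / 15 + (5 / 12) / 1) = 231973 / 124872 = 1.86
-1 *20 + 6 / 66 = -219 / 11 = -19.91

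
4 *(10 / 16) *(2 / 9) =5 / 9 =0.56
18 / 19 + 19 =379 / 19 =19.95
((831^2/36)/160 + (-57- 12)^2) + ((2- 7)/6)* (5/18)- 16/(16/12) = 84130403/17280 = 4868.66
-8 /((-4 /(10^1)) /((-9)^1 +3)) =-120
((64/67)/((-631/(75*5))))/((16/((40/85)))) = -12000/718709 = -0.02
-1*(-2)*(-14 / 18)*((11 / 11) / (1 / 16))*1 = -224 / 9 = -24.89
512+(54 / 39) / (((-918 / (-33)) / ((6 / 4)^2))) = 452707 / 884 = 512.11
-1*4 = -4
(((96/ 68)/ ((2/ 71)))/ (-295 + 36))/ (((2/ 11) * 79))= -4686/ 347837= -0.01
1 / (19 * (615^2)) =1 / 7186275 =0.00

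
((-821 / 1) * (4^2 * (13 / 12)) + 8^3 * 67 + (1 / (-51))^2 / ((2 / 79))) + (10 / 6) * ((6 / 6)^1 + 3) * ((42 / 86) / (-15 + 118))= 462483813091 / 23039658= 20073.38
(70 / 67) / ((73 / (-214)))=-14980 / 4891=-3.06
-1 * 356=-356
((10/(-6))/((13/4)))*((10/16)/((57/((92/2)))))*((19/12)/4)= -575/5616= -0.10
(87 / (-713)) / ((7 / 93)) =-261 / 161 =-1.62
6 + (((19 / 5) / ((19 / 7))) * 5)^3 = 349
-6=-6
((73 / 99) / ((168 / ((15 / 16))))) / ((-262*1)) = -365 / 23240448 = -0.00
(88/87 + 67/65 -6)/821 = -22381/4642755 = -0.00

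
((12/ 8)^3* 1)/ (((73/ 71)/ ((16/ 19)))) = 3834/ 1387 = 2.76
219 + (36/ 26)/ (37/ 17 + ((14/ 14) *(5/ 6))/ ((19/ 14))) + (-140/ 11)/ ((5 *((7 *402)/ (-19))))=8530407403/ 38860536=219.51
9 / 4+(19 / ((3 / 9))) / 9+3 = 139 / 12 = 11.58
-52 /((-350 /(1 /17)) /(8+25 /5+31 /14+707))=131443 /20825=6.31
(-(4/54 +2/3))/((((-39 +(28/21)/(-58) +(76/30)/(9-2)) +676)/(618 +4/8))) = -12555550/17466273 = -0.72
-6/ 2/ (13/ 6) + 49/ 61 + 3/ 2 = 1457/ 1586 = 0.92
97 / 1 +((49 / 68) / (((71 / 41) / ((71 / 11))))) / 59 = 4282813 / 44132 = 97.05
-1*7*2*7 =-98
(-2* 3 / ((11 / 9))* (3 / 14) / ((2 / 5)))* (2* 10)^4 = -32400000 / 77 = -420779.22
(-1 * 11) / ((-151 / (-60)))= -660 / 151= -4.37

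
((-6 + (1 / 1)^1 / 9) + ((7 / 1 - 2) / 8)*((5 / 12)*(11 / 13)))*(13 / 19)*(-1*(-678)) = -126221 / 48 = -2629.60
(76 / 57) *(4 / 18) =8 / 27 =0.30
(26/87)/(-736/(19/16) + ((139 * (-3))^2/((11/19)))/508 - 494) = -2760472/4826701449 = -0.00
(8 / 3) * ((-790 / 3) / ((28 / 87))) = -45820 / 21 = -2181.90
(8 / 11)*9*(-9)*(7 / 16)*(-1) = 567 / 22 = 25.77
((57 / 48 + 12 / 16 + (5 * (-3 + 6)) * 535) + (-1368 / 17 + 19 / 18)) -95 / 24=19445845 / 2448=7943.56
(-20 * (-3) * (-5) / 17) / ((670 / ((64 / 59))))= -1920 / 67201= -0.03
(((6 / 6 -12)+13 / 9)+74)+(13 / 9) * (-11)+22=635 / 9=70.56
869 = 869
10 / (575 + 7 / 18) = 180 / 10357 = 0.02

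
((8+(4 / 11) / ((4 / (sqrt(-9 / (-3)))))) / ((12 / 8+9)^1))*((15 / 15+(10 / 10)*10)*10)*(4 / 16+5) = 5*sqrt(3)+440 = 448.66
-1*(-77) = 77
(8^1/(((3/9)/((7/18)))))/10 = 0.93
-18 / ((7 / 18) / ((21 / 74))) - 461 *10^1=-4623.14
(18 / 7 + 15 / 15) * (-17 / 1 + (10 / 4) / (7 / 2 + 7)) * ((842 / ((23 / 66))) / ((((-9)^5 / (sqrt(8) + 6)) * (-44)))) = -0.49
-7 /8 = -0.88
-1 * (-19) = 19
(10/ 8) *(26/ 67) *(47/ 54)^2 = 143585/ 390744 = 0.37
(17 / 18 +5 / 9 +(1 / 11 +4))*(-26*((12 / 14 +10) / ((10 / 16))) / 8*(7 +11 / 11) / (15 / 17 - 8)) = 16527264 / 46585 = 354.78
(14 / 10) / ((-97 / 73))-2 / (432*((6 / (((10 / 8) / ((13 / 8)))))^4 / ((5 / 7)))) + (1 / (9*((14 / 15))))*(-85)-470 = -816305829439237 / 1696492554120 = -481.17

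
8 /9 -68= -604 /9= -67.11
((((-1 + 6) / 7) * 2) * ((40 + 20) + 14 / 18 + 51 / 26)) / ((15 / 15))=73405 / 819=89.63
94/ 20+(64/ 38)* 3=1853/ 190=9.75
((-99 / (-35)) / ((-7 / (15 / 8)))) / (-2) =297 / 784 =0.38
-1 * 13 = -13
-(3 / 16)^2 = -9 / 256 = -0.04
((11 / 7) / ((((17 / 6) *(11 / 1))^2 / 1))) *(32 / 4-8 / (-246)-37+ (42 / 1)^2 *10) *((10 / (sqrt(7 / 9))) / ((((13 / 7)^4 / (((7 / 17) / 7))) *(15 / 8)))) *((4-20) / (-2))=9590214144 *sqrt(7) / 3722612179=6.82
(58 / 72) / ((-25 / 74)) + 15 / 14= -2068 / 1575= -1.31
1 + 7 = 8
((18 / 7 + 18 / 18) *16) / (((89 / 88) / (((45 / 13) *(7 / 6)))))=228.18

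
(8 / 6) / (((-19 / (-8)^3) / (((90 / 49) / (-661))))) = -61440 / 615391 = -0.10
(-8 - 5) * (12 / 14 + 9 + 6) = -206.14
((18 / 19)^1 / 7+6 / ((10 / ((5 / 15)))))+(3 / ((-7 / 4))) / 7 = 0.09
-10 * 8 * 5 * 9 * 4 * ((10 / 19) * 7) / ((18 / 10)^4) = -70000000 / 13851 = -5053.79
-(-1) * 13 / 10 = 13 / 10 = 1.30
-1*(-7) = 7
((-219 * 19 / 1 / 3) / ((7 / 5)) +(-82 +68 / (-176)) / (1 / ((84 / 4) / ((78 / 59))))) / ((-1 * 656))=18413515 / 5253248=3.51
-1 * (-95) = 95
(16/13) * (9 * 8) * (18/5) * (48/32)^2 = 46656/65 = 717.78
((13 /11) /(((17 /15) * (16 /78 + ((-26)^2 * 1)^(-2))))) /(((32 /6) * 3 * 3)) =5569395 /52587953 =0.11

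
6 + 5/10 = 13/2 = 6.50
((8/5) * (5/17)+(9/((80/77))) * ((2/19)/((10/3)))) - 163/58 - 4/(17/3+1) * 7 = -23478213/3746800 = -6.27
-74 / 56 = -37 / 28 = -1.32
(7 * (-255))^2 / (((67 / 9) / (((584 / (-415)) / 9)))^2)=43467246144 / 30924721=1405.58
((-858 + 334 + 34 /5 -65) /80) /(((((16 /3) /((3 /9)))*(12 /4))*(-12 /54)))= 8733 /12800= 0.68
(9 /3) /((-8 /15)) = -45 /8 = -5.62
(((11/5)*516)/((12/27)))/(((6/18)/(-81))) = -3103353/5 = -620670.60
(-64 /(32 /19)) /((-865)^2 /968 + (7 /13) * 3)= -478192 /9747253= -0.05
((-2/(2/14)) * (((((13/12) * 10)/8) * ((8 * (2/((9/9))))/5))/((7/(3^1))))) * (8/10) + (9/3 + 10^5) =499911/5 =99982.20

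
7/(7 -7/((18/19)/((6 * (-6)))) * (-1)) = -1/37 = -0.03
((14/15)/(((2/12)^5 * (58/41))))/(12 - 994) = -371952/71195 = -5.22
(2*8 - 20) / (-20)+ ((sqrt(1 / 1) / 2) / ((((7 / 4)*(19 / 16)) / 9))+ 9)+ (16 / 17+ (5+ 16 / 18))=1851299 / 101745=18.20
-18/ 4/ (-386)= 9/ 772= 0.01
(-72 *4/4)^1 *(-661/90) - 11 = 2589/5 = 517.80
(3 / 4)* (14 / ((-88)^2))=21 / 15488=0.00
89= 89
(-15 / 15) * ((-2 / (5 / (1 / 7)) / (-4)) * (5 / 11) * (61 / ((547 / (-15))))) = 915 / 84238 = 0.01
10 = 10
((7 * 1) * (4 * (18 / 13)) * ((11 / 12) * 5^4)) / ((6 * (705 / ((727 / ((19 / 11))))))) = 2210.10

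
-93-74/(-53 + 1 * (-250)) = -28105/303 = -92.76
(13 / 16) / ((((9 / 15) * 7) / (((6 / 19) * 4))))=65 / 266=0.24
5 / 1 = 5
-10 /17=-0.59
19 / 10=1.90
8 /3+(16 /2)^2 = 200 /3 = 66.67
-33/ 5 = -6.60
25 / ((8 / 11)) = 275 / 8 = 34.38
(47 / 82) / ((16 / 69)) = 3243 / 1312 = 2.47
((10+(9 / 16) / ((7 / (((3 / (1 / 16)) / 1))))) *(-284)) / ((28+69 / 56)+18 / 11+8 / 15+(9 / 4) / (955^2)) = -6632858680800 / 52925362123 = -125.32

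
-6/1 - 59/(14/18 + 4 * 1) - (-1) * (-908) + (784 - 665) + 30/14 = -242367/301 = -805.21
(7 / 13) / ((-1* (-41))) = 7 / 533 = 0.01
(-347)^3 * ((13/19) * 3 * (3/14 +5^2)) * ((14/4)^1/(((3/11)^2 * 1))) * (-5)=116001033011435/228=508776460576.47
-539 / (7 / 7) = -539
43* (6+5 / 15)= 817 / 3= 272.33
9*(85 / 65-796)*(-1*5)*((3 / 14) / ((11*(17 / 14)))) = 1394685 / 2431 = 573.71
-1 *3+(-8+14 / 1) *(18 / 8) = 21 / 2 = 10.50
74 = 74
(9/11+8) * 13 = 1261/11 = 114.64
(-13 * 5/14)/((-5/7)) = 13/2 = 6.50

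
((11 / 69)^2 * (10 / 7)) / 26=605 / 433251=0.00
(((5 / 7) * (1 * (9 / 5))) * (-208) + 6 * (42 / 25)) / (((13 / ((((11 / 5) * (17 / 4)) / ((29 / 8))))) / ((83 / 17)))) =-82235736 / 329875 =-249.29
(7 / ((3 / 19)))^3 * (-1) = -2352637 / 27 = -87134.70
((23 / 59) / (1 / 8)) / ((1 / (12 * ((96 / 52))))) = 52992 / 767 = 69.09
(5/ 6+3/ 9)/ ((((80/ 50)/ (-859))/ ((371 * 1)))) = -11154115/ 48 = -232377.40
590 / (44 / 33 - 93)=-354 / 55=-6.44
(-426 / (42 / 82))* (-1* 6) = 34932 / 7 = 4990.29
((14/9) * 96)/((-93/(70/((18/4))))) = -62720/2511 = -24.98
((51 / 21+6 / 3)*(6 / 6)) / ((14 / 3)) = 0.95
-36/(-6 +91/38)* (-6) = -8208/137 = -59.91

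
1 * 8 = 8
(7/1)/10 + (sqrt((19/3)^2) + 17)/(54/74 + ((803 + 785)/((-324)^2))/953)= 32.67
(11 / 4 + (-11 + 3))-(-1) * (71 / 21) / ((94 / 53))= -13201 / 3948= -3.34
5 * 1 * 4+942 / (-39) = -54 / 13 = -4.15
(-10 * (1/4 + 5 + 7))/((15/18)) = -147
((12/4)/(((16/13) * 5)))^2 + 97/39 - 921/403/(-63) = 2.76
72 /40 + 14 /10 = 16 /5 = 3.20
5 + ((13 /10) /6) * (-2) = 137 /30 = 4.57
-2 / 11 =-0.18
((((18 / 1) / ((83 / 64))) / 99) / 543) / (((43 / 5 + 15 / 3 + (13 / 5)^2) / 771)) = 822400 / 84113777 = 0.01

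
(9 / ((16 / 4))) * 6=27 / 2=13.50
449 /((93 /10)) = 4490 /93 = 48.28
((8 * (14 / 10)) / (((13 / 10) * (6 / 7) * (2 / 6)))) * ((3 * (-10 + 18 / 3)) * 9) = -42336 / 13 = -3256.62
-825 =-825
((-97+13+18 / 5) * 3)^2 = 1454436 / 25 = 58177.44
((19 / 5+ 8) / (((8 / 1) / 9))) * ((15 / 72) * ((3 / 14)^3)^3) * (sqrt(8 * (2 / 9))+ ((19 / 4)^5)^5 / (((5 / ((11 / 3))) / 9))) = 1437528421478.75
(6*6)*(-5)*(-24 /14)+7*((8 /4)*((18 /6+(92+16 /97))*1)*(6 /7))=984924 /679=1450.55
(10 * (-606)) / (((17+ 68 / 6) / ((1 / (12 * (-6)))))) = 101 / 34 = 2.97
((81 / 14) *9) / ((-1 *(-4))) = 729 / 56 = 13.02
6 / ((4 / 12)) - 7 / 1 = 11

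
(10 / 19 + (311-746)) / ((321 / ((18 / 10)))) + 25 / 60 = -49271 / 24396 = -2.02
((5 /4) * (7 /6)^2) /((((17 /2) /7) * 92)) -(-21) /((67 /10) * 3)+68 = 521039513 /7544736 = 69.06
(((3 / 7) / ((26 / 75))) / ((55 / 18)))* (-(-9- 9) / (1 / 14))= 14580 / 143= 101.96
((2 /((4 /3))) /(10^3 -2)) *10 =15 /998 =0.02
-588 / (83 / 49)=-28812 / 83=-347.13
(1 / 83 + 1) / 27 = 28 / 747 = 0.04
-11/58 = -0.19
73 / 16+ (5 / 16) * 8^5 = 163913 / 16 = 10244.56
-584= -584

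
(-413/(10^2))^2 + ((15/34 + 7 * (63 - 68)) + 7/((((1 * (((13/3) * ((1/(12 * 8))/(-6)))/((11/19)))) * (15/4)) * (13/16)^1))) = -106063726997/545870000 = -194.30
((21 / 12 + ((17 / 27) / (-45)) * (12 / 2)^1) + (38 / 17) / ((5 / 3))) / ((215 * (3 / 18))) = 82819 / 986850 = 0.08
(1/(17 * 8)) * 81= 81/136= 0.60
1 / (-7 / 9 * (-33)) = 3 / 77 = 0.04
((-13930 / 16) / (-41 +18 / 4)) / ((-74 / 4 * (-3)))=0.43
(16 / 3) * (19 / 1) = 304 / 3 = 101.33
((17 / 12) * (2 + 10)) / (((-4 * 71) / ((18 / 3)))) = -0.36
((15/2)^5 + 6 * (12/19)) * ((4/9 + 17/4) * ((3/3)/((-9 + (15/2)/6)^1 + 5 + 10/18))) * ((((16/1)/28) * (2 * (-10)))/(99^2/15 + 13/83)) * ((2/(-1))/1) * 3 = -15181172068725/2849771582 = -5327.15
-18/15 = -6/5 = -1.20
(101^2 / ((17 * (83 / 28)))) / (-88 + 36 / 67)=-4784269 / 2067115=-2.31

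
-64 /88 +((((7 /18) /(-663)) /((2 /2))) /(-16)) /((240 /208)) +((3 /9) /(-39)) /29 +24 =21263283589 /913667040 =23.27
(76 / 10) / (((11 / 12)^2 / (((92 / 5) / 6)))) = 83904 / 3025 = 27.74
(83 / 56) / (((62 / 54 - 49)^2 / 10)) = 302535 / 46739392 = 0.01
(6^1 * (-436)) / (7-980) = 2616 / 973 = 2.69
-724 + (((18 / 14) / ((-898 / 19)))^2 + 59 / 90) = -1286192500853 / 1778120820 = -723.34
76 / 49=1.55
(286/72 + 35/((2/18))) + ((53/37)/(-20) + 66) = 1281719/3330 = 384.90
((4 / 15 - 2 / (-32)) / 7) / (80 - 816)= -0.00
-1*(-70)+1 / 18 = 1261 / 18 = 70.06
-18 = -18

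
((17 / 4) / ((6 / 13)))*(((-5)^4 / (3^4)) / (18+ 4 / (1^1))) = 138125 / 42768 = 3.23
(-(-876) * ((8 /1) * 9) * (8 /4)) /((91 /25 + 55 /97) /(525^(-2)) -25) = 12235968 /112474625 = 0.11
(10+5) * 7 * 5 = 525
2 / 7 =0.29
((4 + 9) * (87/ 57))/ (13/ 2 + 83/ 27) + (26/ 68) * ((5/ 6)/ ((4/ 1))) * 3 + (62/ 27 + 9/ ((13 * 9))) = 4393386769/ 937821456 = 4.68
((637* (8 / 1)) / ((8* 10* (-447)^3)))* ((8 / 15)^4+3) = -99353527 / 45215527893750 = -0.00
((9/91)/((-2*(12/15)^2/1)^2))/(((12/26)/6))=5625/7168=0.78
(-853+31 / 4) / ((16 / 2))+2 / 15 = -105.52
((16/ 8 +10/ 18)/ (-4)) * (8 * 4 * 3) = -184/ 3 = -61.33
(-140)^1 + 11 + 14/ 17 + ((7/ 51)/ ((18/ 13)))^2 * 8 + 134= 1243469/ 210681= 5.90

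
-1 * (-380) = 380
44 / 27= 1.63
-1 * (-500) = 500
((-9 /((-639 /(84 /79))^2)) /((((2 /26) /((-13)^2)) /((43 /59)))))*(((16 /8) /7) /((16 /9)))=-11903346 /1856191979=-0.01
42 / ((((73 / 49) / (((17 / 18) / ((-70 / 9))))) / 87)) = -217413 / 730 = -297.83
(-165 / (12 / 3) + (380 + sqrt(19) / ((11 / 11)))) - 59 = 284.11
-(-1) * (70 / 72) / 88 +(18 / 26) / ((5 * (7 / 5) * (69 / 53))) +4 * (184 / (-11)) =-443072057 / 6630624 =-66.82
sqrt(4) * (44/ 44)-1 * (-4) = 6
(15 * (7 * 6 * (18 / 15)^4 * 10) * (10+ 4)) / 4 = 1143072 / 25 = 45722.88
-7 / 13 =-0.54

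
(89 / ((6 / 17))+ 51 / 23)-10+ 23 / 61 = 2060399 / 8418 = 244.76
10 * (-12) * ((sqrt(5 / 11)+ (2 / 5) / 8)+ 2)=-246-120 * sqrt(55) / 11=-326.90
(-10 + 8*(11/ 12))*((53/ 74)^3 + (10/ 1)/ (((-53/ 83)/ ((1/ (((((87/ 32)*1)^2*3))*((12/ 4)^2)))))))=-0.77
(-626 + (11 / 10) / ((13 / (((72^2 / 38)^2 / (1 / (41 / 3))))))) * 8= 3922523632 / 23465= 167164.87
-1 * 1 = -1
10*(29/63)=290/63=4.60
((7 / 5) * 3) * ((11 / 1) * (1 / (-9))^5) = -77 / 98415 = -0.00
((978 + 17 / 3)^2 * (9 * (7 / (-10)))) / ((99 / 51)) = -1036299719 / 330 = -3140302.18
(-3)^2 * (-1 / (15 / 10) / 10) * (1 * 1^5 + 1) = -6 / 5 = -1.20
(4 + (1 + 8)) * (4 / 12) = 4.33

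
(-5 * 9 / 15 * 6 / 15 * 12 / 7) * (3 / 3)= -72 / 35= -2.06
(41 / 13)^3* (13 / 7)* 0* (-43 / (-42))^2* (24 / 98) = 0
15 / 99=5 / 33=0.15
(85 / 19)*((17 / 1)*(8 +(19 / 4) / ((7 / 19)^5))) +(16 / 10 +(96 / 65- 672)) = 882752219353 / 16605316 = 53160.82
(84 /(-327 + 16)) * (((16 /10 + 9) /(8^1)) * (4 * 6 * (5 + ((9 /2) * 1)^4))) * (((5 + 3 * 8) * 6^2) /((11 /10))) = -11574984078 /3421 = -3383508.94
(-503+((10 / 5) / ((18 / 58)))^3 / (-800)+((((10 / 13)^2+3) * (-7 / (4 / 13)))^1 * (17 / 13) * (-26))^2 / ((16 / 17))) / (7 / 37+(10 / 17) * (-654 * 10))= -1016744314086987701 / 476971390209600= -2131.67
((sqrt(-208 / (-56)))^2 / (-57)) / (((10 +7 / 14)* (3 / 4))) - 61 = -1533565 / 25137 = -61.01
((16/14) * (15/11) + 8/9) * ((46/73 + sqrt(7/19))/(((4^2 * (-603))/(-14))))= 212 * sqrt(133)/1134243 + 9752/4357881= 0.00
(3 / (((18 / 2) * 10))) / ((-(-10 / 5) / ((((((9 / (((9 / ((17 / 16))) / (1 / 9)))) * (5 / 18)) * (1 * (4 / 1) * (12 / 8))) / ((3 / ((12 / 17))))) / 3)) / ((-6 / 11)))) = -0.00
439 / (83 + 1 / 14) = 6146 / 1163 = 5.28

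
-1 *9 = -9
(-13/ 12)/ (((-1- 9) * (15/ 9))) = 13/ 200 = 0.06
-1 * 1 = -1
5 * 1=5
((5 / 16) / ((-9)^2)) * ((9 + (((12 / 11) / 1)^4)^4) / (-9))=-332462126481769925 / 59550849903189520656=-0.01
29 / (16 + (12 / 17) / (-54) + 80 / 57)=84303 / 50554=1.67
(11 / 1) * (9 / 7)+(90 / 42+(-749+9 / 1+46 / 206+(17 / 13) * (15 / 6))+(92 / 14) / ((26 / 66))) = -13188569 / 18746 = -703.54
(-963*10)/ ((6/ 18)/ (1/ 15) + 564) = -9630/ 569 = -16.92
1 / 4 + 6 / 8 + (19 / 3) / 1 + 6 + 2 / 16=323 / 24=13.46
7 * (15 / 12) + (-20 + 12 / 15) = -209 / 20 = -10.45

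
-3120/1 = -3120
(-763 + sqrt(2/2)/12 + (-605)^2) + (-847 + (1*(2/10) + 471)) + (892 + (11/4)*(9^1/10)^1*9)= 43896067/120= 365800.56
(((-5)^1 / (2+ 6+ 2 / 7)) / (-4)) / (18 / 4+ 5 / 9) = 0.03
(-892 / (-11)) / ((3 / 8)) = 7136 / 33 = 216.24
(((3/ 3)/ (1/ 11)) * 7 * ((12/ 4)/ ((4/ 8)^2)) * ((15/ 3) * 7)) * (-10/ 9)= -35933.33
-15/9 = -5/3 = -1.67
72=72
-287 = -287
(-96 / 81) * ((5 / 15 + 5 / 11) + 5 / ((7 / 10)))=-58624 / 6237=-9.40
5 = 5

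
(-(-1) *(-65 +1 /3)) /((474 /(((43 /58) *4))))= -0.40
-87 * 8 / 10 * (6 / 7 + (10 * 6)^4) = -31570562088 / 35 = -902016059.66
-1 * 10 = -10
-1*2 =-2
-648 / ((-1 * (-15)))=-216 / 5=-43.20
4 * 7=28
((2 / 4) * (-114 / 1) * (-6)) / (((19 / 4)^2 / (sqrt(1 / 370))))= 144 * sqrt(370) / 3515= 0.79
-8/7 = -1.14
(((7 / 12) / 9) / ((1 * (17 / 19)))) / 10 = 133 / 18360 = 0.01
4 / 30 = 2 / 15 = 0.13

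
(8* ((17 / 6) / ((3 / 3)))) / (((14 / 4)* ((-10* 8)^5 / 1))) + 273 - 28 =2107391999983 / 8601600000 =245.00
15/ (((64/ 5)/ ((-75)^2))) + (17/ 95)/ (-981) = 39316639537/ 5964480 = 6591.80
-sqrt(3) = -1.73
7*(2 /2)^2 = 7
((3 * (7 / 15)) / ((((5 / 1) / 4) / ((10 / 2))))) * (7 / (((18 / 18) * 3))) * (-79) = -15484 / 15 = -1032.27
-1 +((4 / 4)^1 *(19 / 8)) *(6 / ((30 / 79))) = 1461 / 40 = 36.52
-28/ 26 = -14/ 13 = -1.08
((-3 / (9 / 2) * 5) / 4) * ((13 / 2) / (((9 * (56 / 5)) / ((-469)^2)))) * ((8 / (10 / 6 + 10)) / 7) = -291785 / 252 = -1157.88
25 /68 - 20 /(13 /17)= -22795 /884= -25.79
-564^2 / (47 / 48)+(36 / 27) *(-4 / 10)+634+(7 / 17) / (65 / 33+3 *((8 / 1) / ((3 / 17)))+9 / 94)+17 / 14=-495732367900711 / 1528956030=-324229.32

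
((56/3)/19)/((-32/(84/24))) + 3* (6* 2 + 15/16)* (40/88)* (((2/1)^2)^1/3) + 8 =157579/5016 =31.42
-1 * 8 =-8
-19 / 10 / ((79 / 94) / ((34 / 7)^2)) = -1032308 / 19355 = -53.34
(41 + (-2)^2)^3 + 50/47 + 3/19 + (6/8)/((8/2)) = 91126.41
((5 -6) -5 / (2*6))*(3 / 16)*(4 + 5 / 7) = -561 / 448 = -1.25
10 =10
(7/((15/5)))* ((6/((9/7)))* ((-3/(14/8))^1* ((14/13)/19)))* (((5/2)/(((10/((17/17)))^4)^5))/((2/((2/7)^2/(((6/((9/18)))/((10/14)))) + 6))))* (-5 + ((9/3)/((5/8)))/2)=6179/29925000000000000000000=0.00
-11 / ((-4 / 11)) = 30.25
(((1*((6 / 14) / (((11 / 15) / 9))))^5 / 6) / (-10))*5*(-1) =3632067084375 / 10827136628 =335.46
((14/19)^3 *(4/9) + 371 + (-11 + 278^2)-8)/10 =2396279446/308655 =7763.62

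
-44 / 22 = -2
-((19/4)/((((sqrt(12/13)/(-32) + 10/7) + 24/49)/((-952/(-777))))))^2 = -98081230363508374528/10649058719772098025 - 491489705350332416 * sqrt(39)/10649058719772098025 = -9.50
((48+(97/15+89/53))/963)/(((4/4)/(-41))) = -1830076/765585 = -2.39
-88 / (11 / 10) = -80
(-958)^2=917764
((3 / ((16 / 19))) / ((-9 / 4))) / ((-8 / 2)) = 19 / 48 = 0.40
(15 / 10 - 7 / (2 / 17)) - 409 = -467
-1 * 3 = -3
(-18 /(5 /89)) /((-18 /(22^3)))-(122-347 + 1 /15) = 569278 /3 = 189759.33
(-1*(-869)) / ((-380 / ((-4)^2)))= -3476 / 95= -36.59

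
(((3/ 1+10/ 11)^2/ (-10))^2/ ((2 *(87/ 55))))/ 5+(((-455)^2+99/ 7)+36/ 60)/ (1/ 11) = 369208572927487/ 162115800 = 2277437.32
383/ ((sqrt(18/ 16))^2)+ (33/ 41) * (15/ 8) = 1009447/ 2952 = 341.95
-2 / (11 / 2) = -4 / 11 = -0.36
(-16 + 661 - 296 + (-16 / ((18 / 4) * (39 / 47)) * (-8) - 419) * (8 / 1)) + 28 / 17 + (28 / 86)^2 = -30087091597 / 11032983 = -2727.01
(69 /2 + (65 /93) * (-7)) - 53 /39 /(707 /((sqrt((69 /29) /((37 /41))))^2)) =54300424007 /1834321398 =29.60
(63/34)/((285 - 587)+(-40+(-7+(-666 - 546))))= -0.00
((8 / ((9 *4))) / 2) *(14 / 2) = 7 / 9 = 0.78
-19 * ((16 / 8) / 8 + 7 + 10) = -1311 / 4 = -327.75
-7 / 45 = -0.16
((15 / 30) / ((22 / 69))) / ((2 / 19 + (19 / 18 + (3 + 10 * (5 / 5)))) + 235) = 11799 / 1874686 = 0.01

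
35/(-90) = -7/18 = -0.39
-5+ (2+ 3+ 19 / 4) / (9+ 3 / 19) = -913 / 232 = -3.94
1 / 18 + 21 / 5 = 383 / 90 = 4.26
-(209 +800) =-1009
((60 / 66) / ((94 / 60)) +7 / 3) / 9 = 0.32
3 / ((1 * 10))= 3 / 10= 0.30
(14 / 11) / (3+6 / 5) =10 / 33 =0.30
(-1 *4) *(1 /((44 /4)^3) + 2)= -10652 /1331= -8.00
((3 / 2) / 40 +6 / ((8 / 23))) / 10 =1383 / 800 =1.73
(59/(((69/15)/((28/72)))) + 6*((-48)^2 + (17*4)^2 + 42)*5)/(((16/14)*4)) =605986255/13248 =45741.72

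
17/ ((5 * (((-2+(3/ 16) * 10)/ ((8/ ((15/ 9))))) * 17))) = -192/ 25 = -7.68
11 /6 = 1.83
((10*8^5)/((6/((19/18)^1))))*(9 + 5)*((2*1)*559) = 24362024960/27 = 902297220.74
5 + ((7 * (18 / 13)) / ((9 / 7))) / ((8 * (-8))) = 2031 / 416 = 4.88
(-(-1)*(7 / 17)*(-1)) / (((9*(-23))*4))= 7 / 14076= 0.00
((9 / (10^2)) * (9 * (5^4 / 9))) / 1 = 225 / 4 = 56.25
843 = 843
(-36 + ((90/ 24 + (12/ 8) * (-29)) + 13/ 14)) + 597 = 14621/ 28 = 522.18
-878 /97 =-9.05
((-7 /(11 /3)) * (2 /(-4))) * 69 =1449 /22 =65.86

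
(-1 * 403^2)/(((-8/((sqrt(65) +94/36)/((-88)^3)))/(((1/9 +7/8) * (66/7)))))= -11531039 * sqrt(65)/41631744 - 541958833/749371392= -2.96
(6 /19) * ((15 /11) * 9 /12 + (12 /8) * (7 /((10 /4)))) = 3447 /2090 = 1.65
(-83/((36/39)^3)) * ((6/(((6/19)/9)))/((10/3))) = -3464669/640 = -5413.55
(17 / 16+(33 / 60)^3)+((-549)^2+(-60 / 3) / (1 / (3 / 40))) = 2411205831 / 8000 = 301400.73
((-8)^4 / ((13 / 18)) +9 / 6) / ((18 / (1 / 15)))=9833 / 468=21.01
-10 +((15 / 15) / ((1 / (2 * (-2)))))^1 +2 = -12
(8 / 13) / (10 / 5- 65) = -8 / 819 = -0.01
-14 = -14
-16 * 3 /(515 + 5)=-6 /65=-0.09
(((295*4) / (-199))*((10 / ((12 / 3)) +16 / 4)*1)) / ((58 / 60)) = -230100 / 5771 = -39.87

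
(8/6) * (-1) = -4/3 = -1.33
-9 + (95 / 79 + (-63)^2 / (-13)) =-321559 / 1027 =-313.11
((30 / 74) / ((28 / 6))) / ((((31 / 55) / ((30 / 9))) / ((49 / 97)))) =28875 / 111259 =0.26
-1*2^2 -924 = -928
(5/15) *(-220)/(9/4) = -880/27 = -32.59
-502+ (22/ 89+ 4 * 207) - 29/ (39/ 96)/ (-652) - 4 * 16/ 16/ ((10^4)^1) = 153869641409/ 471477500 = 326.36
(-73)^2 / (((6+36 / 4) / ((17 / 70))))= 90593 / 1050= 86.28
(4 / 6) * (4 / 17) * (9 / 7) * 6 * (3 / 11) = 0.33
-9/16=-0.56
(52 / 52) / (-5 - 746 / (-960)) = -480 / 2027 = -0.24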